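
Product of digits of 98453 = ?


9 × 8 × 4 × 5 × 3 = 4320


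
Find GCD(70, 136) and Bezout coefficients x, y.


Tabular extended Euclidean (each row: r = 70*s + 136*t):
r=70, s=1, t=0
r=136, s=0, t=1
q=0: r=70, s=1, t=0   [70*(1) + 136*(0) = 70]
q=1: r=66, s=-1, t=1   [70*(-1) + 136*(1) = 66]
q=1: r=4, s=2, t=-1   [70*(2) + 136*(-1) = 4]
q=16: r=2, s=-33, t=17   [70*(-33) + 136*(17) = 2]
q=2: r=0, s=68, t=-35   [70*(68) + 136*(-35) = 0]
GCD = 2; from the row with r=2: x=-33, y=17
Check: 70*(-33) + 136*(17) = -2310 + 2312 = 2

GCD = 2, x = -33, y = 17


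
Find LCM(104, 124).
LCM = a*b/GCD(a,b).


GCD(104, 124) = 4
LCM = 104*124/4 = 12896/4 = 3224

LCM = 3224


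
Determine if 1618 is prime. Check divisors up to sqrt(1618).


1618 / 2 = 809 (exact division)
1618 is NOT prime.

No, 1618 is not prime


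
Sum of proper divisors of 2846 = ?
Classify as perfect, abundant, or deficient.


Proper divisors: 1, 2, 1423
Sum = 1 + 2 + 1423 = 1426
1426 < 2846 → deficient

s(2846) = 1426 (deficient)


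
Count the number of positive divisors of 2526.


2526 = 2^1 × 3^1 × 421^1
d(2526) = (1+1) × (1+1) × (1+1) = 8

8 divisors


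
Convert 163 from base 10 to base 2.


163 (base 10) = 163 (decimal)
163 (decimal) = 10100011 (base 2)


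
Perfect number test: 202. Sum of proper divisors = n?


Proper divisors of 202: 1, 2, 101
Sum = 1 + 2 + 101 = 104

No, 202 is not perfect (104 ≠ 202)


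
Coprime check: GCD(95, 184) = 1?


Euclidean algorithm:
184 = 1 * 95 + 89
95 = 1 * 89 + 6
89 = 14 * 6 + 5
6 = 1 * 5 + 1
5 = 5 * 1 + 0
GCD(95, 184) = 1

Yes, coprime (GCD = 1)


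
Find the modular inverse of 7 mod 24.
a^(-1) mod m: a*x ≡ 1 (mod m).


Use the extended Euclidean algorithm on (24, 7); each row r = 24*s + 7*t:
r=24, s=1, t=0
r=7, s=0, t=1
q=3: r=3, s=1, t=-3   [24*(1) + 7*(-3) = 3]
q=2: r=1, s=-2, t=7   [24*(-2) + 7*(7) = 1]
q=3: r=0, s=7, t=-24   [24*(7) + 7*(-24) = 0]
GCD = 1 with t = 7, so 7*(7) ≡ 1 (mod 24)
Inverse = 7 mod 24 = 7
Check: 7 * 7 = 49 ≡ 1 (mod 24)

7^(-1) ≡ 7 (mod 24)


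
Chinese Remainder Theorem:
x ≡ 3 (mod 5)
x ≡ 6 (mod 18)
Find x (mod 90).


M = 5*18 = 90
M1 = M/5 = 18, M2 = M/18 = 5
M1^(-1) mod 5 = 2, M2^(-1) mod 18 = 11
x = 3*18*2 + 6*5*11 = 438
438 mod 90 = 78
Check: 78 mod 5 = 3 ✓, 78 mod 18 = 6 ✓

x ≡ 78 (mod 90)


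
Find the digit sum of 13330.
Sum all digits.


1 + 3 + 3 + 3 + 0 = 10


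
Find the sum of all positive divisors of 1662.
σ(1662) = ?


Divisors of 1662: 1, 2, 3, 6, 277, 554, 831, 1662
Sum = 1 + 2 + 3 + 6 + 277 + 554 + 831 + 1662 = 3336

σ(1662) = 3336


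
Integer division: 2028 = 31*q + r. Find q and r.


2028 = 31 * 65 + 13
Check: 2015 + 13 = 2028

q = 65, r = 13


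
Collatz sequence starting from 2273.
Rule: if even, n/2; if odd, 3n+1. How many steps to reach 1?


2273 → 6820 → 3410 → 1705 → 5116 → 2558 → 1279 → 3838 → 1919 → 5758 → 2879 → 8638 → 4319 → 12958 → 6479 → 19438 → 9719 → 29158 → 14579 → 43738 → 21869 → 65608 → 32804 → 16402 → 8201 → 24604 → 12302 → 6151 → 18454 → 9227 → 27682 → 13841 → 41524 → 20762 → 10381 → 31144 → 15572 → 7786 → 3893 → 11680 → 5840 → 2920 → 1460 → 730 → 365 → 1096 → 548 → 274 → 137 → 412 → 206 → 103 → 310 → 155 → 466 → 233 → 700 → 350 → 175 → 526 → 263 → 790 → 395 → 1186 → 593 → 1780 → 890 → 445 → 1336 → 668 → 334 → 167 → 502 → 251 → 754 → 377 → 1132 → 566 → 283 → 850 → 425 → 1276 → 638 → 319 → 958 → 479 → 1438 → 719 → 2158 → 1079 → 3238 → 1619 → 4858 → 2429 → 7288 → 3644 → 1822 → 911 → 2734 → 1367 → 4102 → 2051 → 6154 → 3077 → 9232 → 4616 → 2308 → 1154 → 577 → 1732 → 866 → 433 → 1300 → 650 → 325 → 976 → 488 → 244 → 122 → 61 → 184 → 92 → 46 → 23 → 70 → 35 → 106 → 53 → 160 → 80 → 40 → 20 → 10 → 5 → 16 → 8 → 4 → 2 → 1
Total steps = 138

138 steps


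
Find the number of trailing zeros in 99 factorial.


floor(99/5) = 19
floor(99/25) = 3
Total = 22

22 trailing zeros


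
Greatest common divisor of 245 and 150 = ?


245 = 1 * 150 + 95
150 = 1 * 95 + 55
95 = 1 * 55 + 40
55 = 1 * 40 + 15
40 = 2 * 15 + 10
15 = 1 * 10 + 5
10 = 2 * 5 + 0
GCD = 5


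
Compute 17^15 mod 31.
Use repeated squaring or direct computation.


17^1 mod 31 = 17
17^2 mod 31 = 10
17^3 mod 31 = 15
17^4 mod 31 = 7
17^5 mod 31 = 26
17^6 mod 31 = 8
17^7 mod 31 = 12
17^8 mod 31 = 18
17^9 mod 31 = 27
17^10 mod 31 = 25
17^11 mod 31 = 22
17^12 mod 31 = 2
17^13 mod 31 = 3
17^14 mod 31 = 20
17^15 mod 31 = 30


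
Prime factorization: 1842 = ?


1842 / 2 = 921
921 / 3 = 307
307 / 307 = 1
1842 = 2 × 3 × 307


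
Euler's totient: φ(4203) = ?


4203 = 3^2 × 467
Prime factors: 3, 467
φ(4203) = 4203 × (1-1/3) × (1-1/467)
= 4203 × 2/3 × 466/467 = 2796

φ(4203) = 2796


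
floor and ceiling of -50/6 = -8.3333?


-50/6 = -8.3333
floor = -9
ceil = -8

floor = -9, ceil = -8


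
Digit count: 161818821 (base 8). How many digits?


161818821 in base 8 = 1151224305
Number of digits = 10

10 digits (base 8)


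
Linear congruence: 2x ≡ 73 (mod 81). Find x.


GCD(2, 81) = 1, unique solution
a^(-1) mod 81 = 41
x = 41 * 73 mod 81 = 77

x ≡ 77 (mod 81)


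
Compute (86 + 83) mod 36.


86 + 83 = 169
169 mod 36 = 25


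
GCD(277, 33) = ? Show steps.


277 = 8 * 33 + 13
33 = 2 * 13 + 7
13 = 1 * 7 + 6
7 = 1 * 6 + 1
6 = 6 * 1 + 0
GCD = 1


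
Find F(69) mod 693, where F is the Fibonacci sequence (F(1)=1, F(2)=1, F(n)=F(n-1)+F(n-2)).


F(k) mod 693 for k=1..69:
1, 1, 2, 3, 5, 8, 13, 21, 34, 55, 89, 144, 233, 377, 610, 294, 211, 505, 23, 528, 551, 386, 244, 630, 181, 118, 299, 417, 23, 440, 463, 210, 673, 190, 170, 360, 530, 197, 34, 231, 265, 496, 68, 564, 632, 503, 442, 252, 1, 253, 254, 507, 68, 575, 643, 525, 475, 307, 89, 396, 485, 188, 673, 168, 148, 316, 464, 87, 551
F(69) mod 693 = 551


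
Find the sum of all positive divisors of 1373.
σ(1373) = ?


Divisors of 1373: 1, 1373
Sum = 1 + 1373 = 1374

σ(1373) = 1374


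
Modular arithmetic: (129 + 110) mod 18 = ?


129 + 110 = 239
239 mod 18 = 5


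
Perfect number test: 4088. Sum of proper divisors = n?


Proper divisors of 4088: 1, 2, 4, 7, 8, 14, 28, 56, 73, 146, 292, 511, 584, 1022, 2044
Sum = 1 + 2 + 4 + 7 + 8 + 14 + 28 + 56 + 73 + 146 + 292 + 511 + 584 + 1022 + 2044 = 4792

No, 4088 is not perfect (4792 ≠ 4088)


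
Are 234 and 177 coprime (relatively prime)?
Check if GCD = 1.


Euclidean algorithm:
234 = 1 * 177 + 57
177 = 3 * 57 + 6
57 = 9 * 6 + 3
6 = 2 * 3 + 0
GCD(234, 177) = 3

No, not coprime (GCD = 3)


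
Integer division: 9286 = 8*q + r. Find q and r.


9286 = 8 * 1160 + 6
Check: 9280 + 6 = 9286

q = 1160, r = 6


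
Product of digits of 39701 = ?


3 × 9 × 7 × 0 × 1 = 0


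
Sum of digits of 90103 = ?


9 + 0 + 1 + 0 + 3 = 13


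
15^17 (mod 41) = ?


15^1 mod 41 = 15
15^2 mod 41 = 20
15^3 mod 41 = 13
15^4 mod 41 = 31
15^5 mod 41 = 14
15^6 mod 41 = 5
15^7 mod 41 = 34
15^8 mod 41 = 18
15^9 mod 41 = 24
15^10 mod 41 = 32
15^11 mod 41 = 29
15^12 mod 41 = 25
15^13 mod 41 = 6
15^14 mod 41 = 8
15^15 mod 41 = 38
15^16 mod 41 = 37
15^17 mod 41 = 22


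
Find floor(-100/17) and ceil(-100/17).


-100/17 = -5.8824
floor = -6
ceil = -5

floor = -6, ceil = -5


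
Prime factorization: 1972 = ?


1972 / 2 = 986
986 / 2 = 493
493 / 17 = 29
29 / 29 = 1
1972 = 2^2 × 17 × 29


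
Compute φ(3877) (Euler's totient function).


3877 = 3877
Prime factors: 3877
φ(3877) = 3877 × (1-1/3877)
= 3877 × 3876/3877 = 3876

φ(3877) = 3876


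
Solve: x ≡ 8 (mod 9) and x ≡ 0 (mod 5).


M = 9*5 = 45
M1 = M/9 = 5, M2 = M/5 = 9
M1^(-1) mod 9 = 2, M2^(-1) mod 5 = 4
x = 8*5*2 + 0*9*4 = 80
80 mod 45 = 35
Check: 35 mod 9 = 8 ✓, 35 mod 5 = 0 ✓

x ≡ 35 (mod 45)


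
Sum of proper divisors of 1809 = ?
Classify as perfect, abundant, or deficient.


Proper divisors: 1, 3, 9, 27, 67, 201, 603
Sum = 1 + 3 + 9 + 27 + 67 + 201 + 603 = 911
911 < 1809 → deficient

s(1809) = 911 (deficient)


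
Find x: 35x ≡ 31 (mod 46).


GCD(35, 46) = 1, unique solution
a^(-1) mod 46 = 25
x = 25 * 31 mod 46 = 39

x ≡ 39 (mod 46)


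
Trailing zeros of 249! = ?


floor(249/5) = 49
floor(249/25) = 9
floor(249/125) = 1
Total = 59

59 trailing zeros


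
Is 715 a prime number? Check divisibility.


715 / 5 = 143 (exact division)
715 is NOT prime.

No, 715 is not prime


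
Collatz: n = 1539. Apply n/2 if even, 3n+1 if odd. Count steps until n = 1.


1539 → 4618 → 2309 → 6928 → 3464 → 1732 → 866 → 433 → 1300 → 650 → 325 → 976 → 488 → 244 → 122 → 61 → 184 → 92 → 46 → 23 → 70 → 35 → 106 → 53 → 160 → 80 → 40 → 20 → 10 → 5 → 16 → 8 → 4 → 2 → 1
Total steps = 34

34 steps


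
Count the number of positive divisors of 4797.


4797 = 3^2 × 13^1 × 41^1
d(4797) = (2+1) × (1+1) × (1+1) = 12

12 divisors


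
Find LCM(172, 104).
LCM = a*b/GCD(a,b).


GCD(172, 104) = 4
LCM = 172*104/4 = 17888/4 = 4472

LCM = 4472


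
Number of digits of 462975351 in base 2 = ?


462975351 in base 2 = 11011100110000111000101110111
Number of digits = 29

29 digits (base 2)


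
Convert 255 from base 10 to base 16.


255 (base 10) = 255 (decimal)
255 (decimal) = FF (base 16)


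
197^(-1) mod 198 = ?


Use the extended Euclidean algorithm on (198, 197); each row r = 198*s + 197*t:
r=198, s=1, t=0
r=197, s=0, t=1
q=1: r=1, s=1, t=-1   [198*(1) + 197*(-1) = 1]
q=197: r=0, s=-197, t=198   [198*(-197) + 197*(198) = 0]
GCD = 1 with t = -1, so 197*(-1) ≡ 1 (mod 198)
Inverse = -1 mod 198 = 197
Check: 197 * 197 = 38809 ≡ 1 (mod 198)

197^(-1) ≡ 197 (mod 198)


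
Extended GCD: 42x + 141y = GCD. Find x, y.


Tabular extended Euclidean (each row: r = 42*s + 141*t):
r=42, s=1, t=0
r=141, s=0, t=1
q=0: r=42, s=1, t=0   [42*(1) + 141*(0) = 42]
q=3: r=15, s=-3, t=1   [42*(-3) + 141*(1) = 15]
q=2: r=12, s=7, t=-2   [42*(7) + 141*(-2) = 12]
q=1: r=3, s=-10, t=3   [42*(-10) + 141*(3) = 3]
q=4: r=0, s=47, t=-14   [42*(47) + 141*(-14) = 0]
GCD = 3; from the row with r=3: x=-10, y=3
Check: 42*(-10) + 141*(3) = -420 + 423 = 3

GCD = 3, x = -10, y = 3


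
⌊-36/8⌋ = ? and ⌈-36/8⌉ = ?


-36/8 = -4.5000
floor = -5
ceil = -4

floor = -5, ceil = -4


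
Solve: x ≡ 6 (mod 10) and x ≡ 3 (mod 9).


M = 10*9 = 90
M1 = M/10 = 9, M2 = M/9 = 10
M1^(-1) mod 10 = 9, M2^(-1) mod 9 = 1
x = 6*9*9 + 3*10*1 = 516
516 mod 90 = 66
Check: 66 mod 10 = 6 ✓, 66 mod 9 = 3 ✓

x ≡ 66 (mod 90)


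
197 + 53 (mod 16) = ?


197 + 53 = 250
250 mod 16 = 10


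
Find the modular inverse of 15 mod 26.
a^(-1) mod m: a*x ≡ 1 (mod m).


Use the extended Euclidean algorithm on (26, 15); each row r = 26*s + 15*t:
r=26, s=1, t=0
r=15, s=0, t=1
q=1: r=11, s=1, t=-1   [26*(1) + 15*(-1) = 11]
q=1: r=4, s=-1, t=2   [26*(-1) + 15*(2) = 4]
q=2: r=3, s=3, t=-5   [26*(3) + 15*(-5) = 3]
q=1: r=1, s=-4, t=7   [26*(-4) + 15*(7) = 1]
q=3: r=0, s=15, t=-26   [26*(15) + 15*(-26) = 0]
GCD = 1 with t = 7, so 15*(7) ≡ 1 (mod 26)
Inverse = 7 mod 26 = 7
Check: 15 * 7 = 105 ≡ 1 (mod 26)

15^(-1) ≡ 7 (mod 26)


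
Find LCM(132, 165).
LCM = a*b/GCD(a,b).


GCD(132, 165) = 33
LCM = 132*165/33 = 21780/33 = 660

LCM = 660


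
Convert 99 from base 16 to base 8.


99 (base 16) = 153 (decimal)
153 (decimal) = 231 (base 8)


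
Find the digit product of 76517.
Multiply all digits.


7 × 6 × 5 × 1 × 7 = 1470


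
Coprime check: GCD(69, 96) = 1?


Euclidean algorithm:
96 = 1 * 69 + 27
69 = 2 * 27 + 15
27 = 1 * 15 + 12
15 = 1 * 12 + 3
12 = 4 * 3 + 0
GCD(69, 96) = 3

No, not coprime (GCD = 3)


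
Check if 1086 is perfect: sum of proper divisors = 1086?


Proper divisors of 1086: 1, 2, 3, 6, 181, 362, 543
Sum = 1 + 2 + 3 + 6 + 181 + 362 + 543 = 1098

No, 1086 is not perfect (1098 ≠ 1086)


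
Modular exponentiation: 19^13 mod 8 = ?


19^1 mod 8 = 3
19^2 mod 8 = 1
19^3 mod 8 = 3
19^4 mod 8 = 1
19^5 mod 8 = 3
19^6 mod 8 = 1
19^7 mod 8 = 3
19^8 mod 8 = 1
19^9 mod 8 = 3
19^10 mod 8 = 1
19^11 mod 8 = 3
19^12 mod 8 = 1
19^13 mod 8 = 3


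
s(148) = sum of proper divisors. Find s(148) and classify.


Proper divisors: 1, 2, 4, 37, 74
Sum = 1 + 2 + 4 + 37 + 74 = 118
118 < 148 → deficient

s(148) = 118 (deficient)


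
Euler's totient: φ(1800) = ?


1800 = 2^3 × 3^2 × 5^2
Prime factors: 2, 3, 5
φ(1800) = 1800 × (1-1/2) × (1-1/3) × (1-1/5)
= 1800 × 1/2 × 2/3 × 4/5 = 480

φ(1800) = 480


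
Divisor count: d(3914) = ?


3914 = 2^1 × 19^1 × 103^1
d(3914) = (1+1) × (1+1) × (1+1) = 8

8 divisors


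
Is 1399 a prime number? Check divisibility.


Check divisors up to sqrt(1399) = 37.4032
No divisors found.
1399 is prime.

Yes, 1399 is prime


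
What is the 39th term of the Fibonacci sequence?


Sequence: 1, 1, 2, 3, 5, 8, 13, 21, 34, 55, 89, 144, 233, 377, 610, 987, 1597, 2584, 4181, 6765, 10946, 17711, 28657, 46368, 75025, 121393, 196418, 317811, 514229, 832040, 1346269, 2178309, 3524578, 5702887, 9227465, 14930352, 24157817, 39088169, 63245986
F(39) = 63245986


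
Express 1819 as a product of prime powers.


1819 / 17 = 107
107 / 107 = 1
1819 = 17 × 107


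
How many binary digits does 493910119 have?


493910119 in base 2 = 11101011100000111100001100111
Number of digits = 29

29 digits (base 2)


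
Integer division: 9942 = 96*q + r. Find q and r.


9942 = 96 * 103 + 54
Check: 9888 + 54 = 9942

q = 103, r = 54


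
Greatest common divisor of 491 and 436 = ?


491 = 1 * 436 + 55
436 = 7 * 55 + 51
55 = 1 * 51 + 4
51 = 12 * 4 + 3
4 = 1 * 3 + 1
3 = 3 * 1 + 0
GCD = 1


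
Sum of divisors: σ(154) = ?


Divisors of 154: 1, 2, 7, 11, 14, 22, 77, 154
Sum = 1 + 2 + 7 + 11 + 14 + 22 + 77 + 154 = 288

σ(154) = 288


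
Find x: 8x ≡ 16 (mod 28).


GCD(8, 28) = 4 divides 16
Divide: 2x ≡ 4 (mod 7)
x ≡ 2 (mod 7)


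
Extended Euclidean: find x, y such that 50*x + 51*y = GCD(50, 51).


Tabular extended Euclidean (each row: r = 50*s + 51*t):
r=50, s=1, t=0
r=51, s=0, t=1
q=0: r=50, s=1, t=0   [50*(1) + 51*(0) = 50]
q=1: r=1, s=-1, t=1   [50*(-1) + 51*(1) = 1]
q=50: r=0, s=51, t=-50   [50*(51) + 51*(-50) = 0]
GCD = 1; from the row with r=1: x=-1, y=1
Check: 50*(-1) + 51*(1) = -50 + 51 = 1

GCD = 1, x = -1, y = 1


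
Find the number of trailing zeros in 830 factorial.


floor(830/5) = 166
floor(830/25) = 33
floor(830/125) = 6
floor(830/625) = 1
Total = 206

206 trailing zeros


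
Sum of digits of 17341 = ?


1 + 7 + 3 + 4 + 1 = 16


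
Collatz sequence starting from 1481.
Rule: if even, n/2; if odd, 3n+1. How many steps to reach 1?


1481 → 4444 → 2222 → 1111 → 3334 → 1667 → 5002 → 2501 → 7504 → 3752 → 1876 → 938 → 469 → 1408 → 704 → 352 → 176 → 88 → 44 → 22 → 11 → 34 → 17 → 52 → 26 → 13 → 40 → 20 → 10 → 5 → 16 → 8 → 4 → 2 → 1
Total steps = 34

34 steps


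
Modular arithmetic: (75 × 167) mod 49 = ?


75 × 167 = 12525
12525 mod 49 = 30


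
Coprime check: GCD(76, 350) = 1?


Euclidean algorithm:
350 = 4 * 76 + 46
76 = 1 * 46 + 30
46 = 1 * 30 + 16
30 = 1 * 16 + 14
16 = 1 * 14 + 2
14 = 7 * 2 + 0
GCD(76, 350) = 2

No, not coprime (GCD = 2)


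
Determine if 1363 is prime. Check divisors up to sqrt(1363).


1363 / 29 = 47 (exact division)
1363 is NOT prime.

No, 1363 is not prime


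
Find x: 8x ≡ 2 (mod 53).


GCD(8, 53) = 1, unique solution
a^(-1) mod 53 = 20
x = 20 * 2 mod 53 = 40

x ≡ 40 (mod 53)


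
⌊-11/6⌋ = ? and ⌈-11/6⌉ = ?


-11/6 = -1.8333
floor = -2
ceil = -1

floor = -2, ceil = -1


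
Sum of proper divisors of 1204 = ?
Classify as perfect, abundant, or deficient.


Proper divisors: 1, 2, 4, 7, 14, 28, 43, 86, 172, 301, 602
Sum = 1 + 2 + 4 + 7 + 14 + 28 + 43 + 86 + 172 + 301 + 602 = 1260
1260 > 1204 → abundant

s(1204) = 1260 (abundant)


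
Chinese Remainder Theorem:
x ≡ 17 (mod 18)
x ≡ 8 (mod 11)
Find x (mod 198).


M = 18*11 = 198
M1 = M/18 = 11, M2 = M/11 = 18
M1^(-1) mod 18 = 5, M2^(-1) mod 11 = 8
x = 17*11*5 + 8*18*8 = 2087
2087 mod 198 = 107
Check: 107 mod 18 = 17 ✓, 107 mod 11 = 8 ✓

x ≡ 107 (mod 198)


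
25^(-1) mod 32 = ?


Use the extended Euclidean algorithm on (32, 25); each row r = 32*s + 25*t:
r=32, s=1, t=0
r=25, s=0, t=1
q=1: r=7, s=1, t=-1   [32*(1) + 25*(-1) = 7]
q=3: r=4, s=-3, t=4   [32*(-3) + 25*(4) = 4]
q=1: r=3, s=4, t=-5   [32*(4) + 25*(-5) = 3]
q=1: r=1, s=-7, t=9   [32*(-7) + 25*(9) = 1]
q=3: r=0, s=25, t=-32   [32*(25) + 25*(-32) = 0]
GCD = 1 with t = 9, so 25*(9) ≡ 1 (mod 32)
Inverse = 9 mod 32 = 9
Check: 25 * 9 = 225 ≡ 1 (mod 32)

25^(-1) ≡ 9 (mod 32)


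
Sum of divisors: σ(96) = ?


Divisors of 96: 1, 2, 3, 4, 6, 8, 12, 16, 24, 32, 48, 96
Sum = 1 + 2 + 3 + 4 + 6 + 8 + 12 + 16 + 24 + 32 + 48 + 96 = 252

σ(96) = 252


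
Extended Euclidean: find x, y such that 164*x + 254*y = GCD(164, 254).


Tabular extended Euclidean (each row: r = 164*s + 254*t):
r=164, s=1, t=0
r=254, s=0, t=1
q=0: r=164, s=1, t=0   [164*(1) + 254*(0) = 164]
q=1: r=90, s=-1, t=1   [164*(-1) + 254*(1) = 90]
q=1: r=74, s=2, t=-1   [164*(2) + 254*(-1) = 74]
q=1: r=16, s=-3, t=2   [164*(-3) + 254*(2) = 16]
q=4: r=10, s=14, t=-9   [164*(14) + 254*(-9) = 10]
q=1: r=6, s=-17, t=11   [164*(-17) + 254*(11) = 6]
q=1: r=4, s=31, t=-20   [164*(31) + 254*(-20) = 4]
q=1: r=2, s=-48, t=31   [164*(-48) + 254*(31) = 2]
q=2: r=0, s=127, t=-82   [164*(127) + 254*(-82) = 0]
GCD = 2; from the row with r=2: x=-48, y=31
Check: 164*(-48) + 254*(31) = -7872 + 7874 = 2

GCD = 2, x = -48, y = 31


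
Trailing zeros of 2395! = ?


floor(2395/5) = 479
floor(2395/25) = 95
floor(2395/125) = 19
floor(2395/625) = 3
Total = 596

596 trailing zeros


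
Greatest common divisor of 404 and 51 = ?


404 = 7 * 51 + 47
51 = 1 * 47 + 4
47 = 11 * 4 + 3
4 = 1 * 3 + 1
3 = 3 * 1 + 0
GCD = 1


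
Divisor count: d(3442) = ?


3442 = 2^1 × 1721^1
d(3442) = (1+1) × (1+1) = 4

4 divisors


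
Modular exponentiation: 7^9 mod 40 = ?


7^1 mod 40 = 7
7^2 mod 40 = 9
7^3 mod 40 = 23
7^4 mod 40 = 1
7^5 mod 40 = 7
7^6 mod 40 = 9
7^7 mod 40 = 23
7^8 mod 40 = 1
7^9 mod 40 = 7


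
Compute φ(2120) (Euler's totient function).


2120 = 2^3 × 5 × 53
Prime factors: 2, 5, 53
φ(2120) = 2120 × (1-1/2) × (1-1/5) × (1-1/53)
= 2120 × 1/2 × 4/5 × 52/53 = 832

φ(2120) = 832


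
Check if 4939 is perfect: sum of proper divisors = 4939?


Proper divisors of 4939: 1, 11, 449
Sum = 1 + 11 + 449 = 461

No, 4939 is not perfect (461 ≠ 4939)


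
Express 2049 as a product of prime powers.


2049 / 3 = 683
683 / 683 = 1
2049 = 3 × 683


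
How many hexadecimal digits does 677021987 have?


677021987 in base 16 = 285A8923
Number of digits = 8

8 digits (base 16)


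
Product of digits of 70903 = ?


7 × 0 × 9 × 0 × 3 = 0


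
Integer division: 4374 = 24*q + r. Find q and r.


4374 = 24 * 182 + 6
Check: 4368 + 6 = 4374

q = 182, r = 6


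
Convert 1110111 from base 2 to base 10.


1110111 (base 2) = 119 (decimal)
119 (decimal) = 119 (base 10)


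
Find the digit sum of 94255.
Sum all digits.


9 + 4 + 2 + 5 + 5 = 25


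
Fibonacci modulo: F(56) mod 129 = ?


F(k) mod 129 for k=1..56:
1, 1, 2, 3, 5, 8, 13, 21, 34, 55, 89, 15, 104, 119, 94, 84, 49, 4, 53, 57, 110, 38, 19, 57, 76, 4, 80, 84, 35, 119, 25, 15, 40, 55, 95, 21, 116, 8, 124, 3, 127, 1, 128, 0, 128, 128, 127, 126, 124, 121, 116, 108, 95, 74, 40, 114
F(56) mod 129 = 114


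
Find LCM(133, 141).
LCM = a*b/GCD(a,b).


GCD(133, 141) = 1
LCM = 133*141/1 = 18753/1 = 18753

LCM = 18753


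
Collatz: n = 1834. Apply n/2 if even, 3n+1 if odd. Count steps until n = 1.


1834 → 917 → 2752 → 1376 → 688 → 344 → 172 → 86 → 43 → 130 → 65 → 196 → 98 → 49 → 148 → 74 → 37 → 112 → 56 → 28 → 14 → 7 → 22 → 11 → 34 → 17 → 52 → 26 → 13 → 40 → 20 → 10 → 5 → 16 → 8 → 4 → 2 → 1
Total steps = 37

37 steps


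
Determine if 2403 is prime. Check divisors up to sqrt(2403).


2403 / 3 = 801 (exact division)
2403 is NOT prime.

No, 2403 is not prime


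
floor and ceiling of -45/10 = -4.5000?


-45/10 = -4.5000
floor = -5
ceil = -4

floor = -5, ceil = -4


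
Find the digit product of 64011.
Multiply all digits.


6 × 4 × 0 × 1 × 1 = 0


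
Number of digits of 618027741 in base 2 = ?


618027741 in base 2 = 100100110101100101101011011101
Number of digits = 30

30 digits (base 2)


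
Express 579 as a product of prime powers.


579 / 3 = 193
193 / 193 = 1
579 = 3 × 193


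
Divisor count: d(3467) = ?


3467 = 3467^1
d(3467) = (1+1) = 2

2 divisors


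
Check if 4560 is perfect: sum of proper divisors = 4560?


Proper divisors of 4560: 1, 2, 3, 4, 5, 6, 8, 10, 12, 15, 16, 19, 20, 24, 30, 38, 40, 48, 57, 60, 76, 80, 95, 114, 120, 152, 190, 228, 240, 285, 304, 380, 456, 570, 760, 912, 1140, 1520, 2280
Sum = 1 + 2 + 3 + 4 + 5 + 6 + 8 + 10 + 12 + 15 + 16 + 19 + 20 + 24 + 30 + 38 + 40 + 48 + 57 + 60 + 76 + 80 + 95 + 114 + 120 + 152 + 190 + 228 + 240 + 285 + 304 + 380 + 456 + 570 + 760 + 912 + 1140 + 1520 + 2280 = 10320

No, 4560 is not perfect (10320 ≠ 4560)


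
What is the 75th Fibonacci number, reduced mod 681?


F(k) mod 681 for k=1..75:
1, 1, 2, 3, 5, 8, 13, 21, 34, 55, 89, 144, 233, 377, 610, 306, 235, 541, 95, 636, 50, 5, 55, 60, 115, 175, 290, 465, 74, 539, 613, 471, 403, 193, 596, 108, 23, 131, 154, 285, 439, 43, 482, 525, 326, 170, 496, 666, 481, 466, 266, 51, 317, 368, 4, 372, 376, 67, 443, 510, 272, 101, 373, 474, 166, 640, 125, 84, 209, 293, 502, 114, 616, 49, 665
F(75) mod 681 = 665


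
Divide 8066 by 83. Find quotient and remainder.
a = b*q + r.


8066 = 83 * 97 + 15
Check: 8051 + 15 = 8066

q = 97, r = 15


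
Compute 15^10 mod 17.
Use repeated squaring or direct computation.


15^1 mod 17 = 15
15^2 mod 17 = 4
15^3 mod 17 = 9
15^4 mod 17 = 16
15^5 mod 17 = 2
15^6 mod 17 = 13
15^7 mod 17 = 8
15^8 mod 17 = 1
15^9 mod 17 = 15
15^10 mod 17 = 4


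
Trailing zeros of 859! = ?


floor(859/5) = 171
floor(859/25) = 34
floor(859/125) = 6
floor(859/625) = 1
Total = 212

212 trailing zeros


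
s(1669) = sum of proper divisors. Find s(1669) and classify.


Proper divisors: 1
Sum = 1 = 1
1 < 1669 → deficient

s(1669) = 1 (deficient)


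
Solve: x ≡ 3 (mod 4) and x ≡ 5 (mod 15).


M = 4*15 = 60
M1 = M/4 = 15, M2 = M/15 = 4
M1^(-1) mod 4 = 3, M2^(-1) mod 15 = 4
x = 3*15*3 + 5*4*4 = 215
215 mod 60 = 35
Check: 35 mod 4 = 3 ✓, 35 mod 15 = 5 ✓

x ≡ 35 (mod 60)


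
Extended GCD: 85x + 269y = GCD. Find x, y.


Tabular extended Euclidean (each row: r = 85*s + 269*t):
r=85, s=1, t=0
r=269, s=0, t=1
q=0: r=85, s=1, t=0   [85*(1) + 269*(0) = 85]
q=3: r=14, s=-3, t=1   [85*(-3) + 269*(1) = 14]
q=6: r=1, s=19, t=-6   [85*(19) + 269*(-6) = 1]
q=14: r=0, s=-269, t=85   [85*(-269) + 269*(85) = 0]
GCD = 1; from the row with r=1: x=19, y=-6
Check: 85*(19) + 269*(-6) = 1615 - 1614 = 1

GCD = 1, x = 19, y = -6


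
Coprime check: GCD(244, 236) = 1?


Euclidean algorithm:
244 = 1 * 236 + 8
236 = 29 * 8 + 4
8 = 2 * 4 + 0
GCD(244, 236) = 4

No, not coprime (GCD = 4)


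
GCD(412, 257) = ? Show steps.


412 = 1 * 257 + 155
257 = 1 * 155 + 102
155 = 1 * 102 + 53
102 = 1 * 53 + 49
53 = 1 * 49 + 4
49 = 12 * 4 + 1
4 = 4 * 1 + 0
GCD = 1


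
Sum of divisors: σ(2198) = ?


Divisors of 2198: 1, 2, 7, 14, 157, 314, 1099, 2198
Sum = 1 + 2 + 7 + 14 + 157 + 314 + 1099 + 2198 = 3792

σ(2198) = 3792


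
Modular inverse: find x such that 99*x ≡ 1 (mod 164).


Use the extended Euclidean algorithm on (164, 99); each row r = 164*s + 99*t:
r=164, s=1, t=0
r=99, s=0, t=1
q=1: r=65, s=1, t=-1   [164*(1) + 99*(-1) = 65]
q=1: r=34, s=-1, t=2   [164*(-1) + 99*(2) = 34]
q=1: r=31, s=2, t=-3   [164*(2) + 99*(-3) = 31]
q=1: r=3, s=-3, t=5   [164*(-3) + 99*(5) = 3]
q=10: r=1, s=32, t=-53   [164*(32) + 99*(-53) = 1]
q=3: r=0, s=-99, t=164   [164*(-99) + 99*(164) = 0]
GCD = 1 with t = -53, so 99*(-53) ≡ 1 (mod 164)
Inverse = -53 mod 164 = 111
Check: 99 * 111 = 10989 ≡ 1 (mod 164)

99^(-1) ≡ 111 (mod 164)


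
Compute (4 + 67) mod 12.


4 + 67 = 71
71 mod 12 = 11


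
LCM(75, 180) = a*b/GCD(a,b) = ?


GCD(75, 180) = 15
LCM = 75*180/15 = 13500/15 = 900

LCM = 900


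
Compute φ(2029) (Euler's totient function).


2029 = 2029
Prime factors: 2029
φ(2029) = 2029 × (1-1/2029)
= 2029 × 2028/2029 = 2028

φ(2029) = 2028


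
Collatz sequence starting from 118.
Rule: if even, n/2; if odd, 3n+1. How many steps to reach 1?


118 → 59 → 178 → 89 → 268 → 134 → 67 → 202 → 101 → 304 → 152 → 76 → 38 → 19 → 58 → 29 → 88 → 44 → 22 → 11 → 34 → 17 → 52 → 26 → 13 → 40 → 20 → 10 → 5 → 16 → 8 → 4 → 2 → 1
Total steps = 33

33 steps


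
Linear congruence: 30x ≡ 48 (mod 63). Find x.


GCD(30, 63) = 3 divides 48
Divide: 10x ≡ 16 (mod 21)
x ≡ 10 (mod 21)


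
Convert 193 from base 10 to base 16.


193 (base 10) = 193 (decimal)
193 (decimal) = C1 (base 16)


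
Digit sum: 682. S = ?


6 + 8 + 2 = 16


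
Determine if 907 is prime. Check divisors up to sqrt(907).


Check divisors up to sqrt(907) = 30.1164
No divisors found.
907 is prime.

Yes, 907 is prime


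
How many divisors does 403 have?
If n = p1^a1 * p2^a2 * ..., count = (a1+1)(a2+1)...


403 = 13^1 × 31^1
d(403) = (1+1) × (1+1) = 4

4 divisors


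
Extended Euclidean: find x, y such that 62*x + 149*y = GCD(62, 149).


Tabular extended Euclidean (each row: r = 62*s + 149*t):
r=62, s=1, t=0
r=149, s=0, t=1
q=0: r=62, s=1, t=0   [62*(1) + 149*(0) = 62]
q=2: r=25, s=-2, t=1   [62*(-2) + 149*(1) = 25]
q=2: r=12, s=5, t=-2   [62*(5) + 149*(-2) = 12]
q=2: r=1, s=-12, t=5   [62*(-12) + 149*(5) = 1]
q=12: r=0, s=149, t=-62   [62*(149) + 149*(-62) = 0]
GCD = 1; from the row with r=1: x=-12, y=5
Check: 62*(-12) + 149*(5) = -744 + 745 = 1

GCD = 1, x = -12, y = 5


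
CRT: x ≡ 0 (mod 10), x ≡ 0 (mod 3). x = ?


M = 10*3 = 30
M1 = M/10 = 3, M2 = M/3 = 10
M1^(-1) mod 10 = 7, M2^(-1) mod 3 = 1
x = 0*3*7 + 0*10*1 = 0
0 mod 30 = 0
Check: 0 mod 10 = 0 ✓, 0 mod 3 = 0 ✓

x ≡ 0 (mod 30)


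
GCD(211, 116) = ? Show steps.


211 = 1 * 116 + 95
116 = 1 * 95 + 21
95 = 4 * 21 + 11
21 = 1 * 11 + 10
11 = 1 * 10 + 1
10 = 10 * 1 + 0
GCD = 1


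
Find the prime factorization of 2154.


2154 / 2 = 1077
1077 / 3 = 359
359 / 359 = 1
2154 = 2 × 3 × 359


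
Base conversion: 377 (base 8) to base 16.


377 (base 8) = 255 (decimal)
255 (decimal) = FF (base 16)


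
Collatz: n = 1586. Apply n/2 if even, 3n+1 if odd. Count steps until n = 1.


1586 → 793 → 2380 → 1190 → 595 → 1786 → 893 → 2680 → 1340 → 670 → 335 → 1006 → 503 → 1510 → 755 → 2266 → 1133 → 3400 → 1700 → 850 → 425 → 1276 → 638 → 319 → 958 → 479 → 1438 → 719 → 2158 → 1079 → 3238 → 1619 → 4858 → 2429 → 7288 → 3644 → 1822 → 911 → 2734 → 1367 → 4102 → 2051 → 6154 → 3077 → 9232 → 4616 → 2308 → 1154 → 577 → 1732 → 866 → 433 → 1300 → 650 → 325 → 976 → 488 → 244 → 122 → 61 → 184 → 92 → 46 → 23 → 70 → 35 → 106 → 53 → 160 → 80 → 40 → 20 → 10 → 5 → 16 → 8 → 4 → 2 → 1
Total steps = 78

78 steps


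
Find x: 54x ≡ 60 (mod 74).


GCD(54, 74) = 2 divides 60
Divide: 27x ≡ 30 (mod 37)
x ≡ 34 (mod 37)


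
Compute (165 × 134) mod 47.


165 × 134 = 22110
22110 mod 47 = 20


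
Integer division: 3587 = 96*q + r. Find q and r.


3587 = 96 * 37 + 35
Check: 3552 + 35 = 3587

q = 37, r = 35


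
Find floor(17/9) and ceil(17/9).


17/9 = 1.8889
floor = 1
ceil = 2

floor = 1, ceil = 2


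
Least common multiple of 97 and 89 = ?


GCD(97, 89) = 1
LCM = 97*89/1 = 8633/1 = 8633

LCM = 8633


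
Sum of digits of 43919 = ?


4 + 3 + 9 + 1 + 9 = 26


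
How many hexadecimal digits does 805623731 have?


805623731 in base 16 = 3004D7B3
Number of digits = 8

8 digits (base 16)


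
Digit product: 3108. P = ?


3 × 1 × 0 × 8 = 0


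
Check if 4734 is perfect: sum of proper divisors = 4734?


Proper divisors of 4734: 1, 2, 3, 6, 9, 18, 263, 526, 789, 1578, 2367
Sum = 1 + 2 + 3 + 6 + 9 + 18 + 263 + 526 + 789 + 1578 + 2367 = 5562

No, 4734 is not perfect (5562 ≠ 4734)


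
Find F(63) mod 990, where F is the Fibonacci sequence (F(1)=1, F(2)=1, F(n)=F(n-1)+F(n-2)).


F(k) mod 990 for k=1..63:
1, 1, 2, 3, 5, 8, 13, 21, 34, 55, 89, 144, 233, 377, 610, 987, 607, 604, 221, 825, 56, 881, 937, 828, 775, 613, 398, 21, 419, 440, 859, 309, 178, 487, 665, 162, 827, 989, 826, 825, 661, 496, 167, 663, 830, 503, 343, 846, 199, 55, 254, 309, 563, 872, 445, 327, 772, 109, 881, 0, 881, 881, 772
F(63) mod 990 = 772


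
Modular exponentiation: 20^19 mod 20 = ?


20^1 mod 20 = 0
20^2 mod 20 = 0
20^3 mod 20 = 0
20^4 mod 20 = 0
20^5 mod 20 = 0
20^6 mod 20 = 0
20^7 mod 20 = 0
20^8 mod 20 = 0
20^9 mod 20 = 0
20^10 mod 20 = 0
20^11 mod 20 = 0
20^12 mod 20 = 0
20^13 mod 20 = 0
20^14 mod 20 = 0
20^15 mod 20 = 0
20^16 mod 20 = 0
20^17 mod 20 = 0
20^18 mod 20 = 0
20^19 mod 20 = 0


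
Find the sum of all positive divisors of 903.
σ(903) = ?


Divisors of 903: 1, 3, 7, 21, 43, 129, 301, 903
Sum = 1 + 3 + 7 + 21 + 43 + 129 + 301 + 903 = 1408

σ(903) = 1408


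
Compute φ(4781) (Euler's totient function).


4781 = 7 × 683
Prime factors: 7, 683
φ(4781) = 4781 × (1-1/7) × (1-1/683)
= 4781 × 6/7 × 682/683 = 4092

φ(4781) = 4092


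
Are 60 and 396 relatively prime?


Euclidean algorithm:
396 = 6 * 60 + 36
60 = 1 * 36 + 24
36 = 1 * 24 + 12
24 = 2 * 12 + 0
GCD(60, 396) = 12

No, not coprime (GCD = 12)


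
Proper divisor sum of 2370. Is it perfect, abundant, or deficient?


Proper divisors: 1, 2, 3, 5, 6, 10, 15, 30, 79, 158, 237, 395, 474, 790, 1185
Sum = 1 + 2 + 3 + 5 + 6 + 10 + 15 + 30 + 79 + 158 + 237 + 395 + 474 + 790 + 1185 = 3390
3390 > 2370 → abundant

s(2370) = 3390 (abundant)


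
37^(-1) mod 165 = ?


Use the extended Euclidean algorithm on (165, 37); each row r = 165*s + 37*t:
r=165, s=1, t=0
r=37, s=0, t=1
q=4: r=17, s=1, t=-4   [165*(1) + 37*(-4) = 17]
q=2: r=3, s=-2, t=9   [165*(-2) + 37*(9) = 3]
q=5: r=2, s=11, t=-49   [165*(11) + 37*(-49) = 2]
q=1: r=1, s=-13, t=58   [165*(-13) + 37*(58) = 1]
q=2: r=0, s=37, t=-165   [165*(37) + 37*(-165) = 0]
GCD = 1 with t = 58, so 37*(58) ≡ 1 (mod 165)
Inverse = 58 mod 165 = 58
Check: 37 * 58 = 2146 ≡ 1 (mod 165)

37^(-1) ≡ 58 (mod 165)


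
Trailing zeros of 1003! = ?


floor(1003/5) = 200
floor(1003/25) = 40
floor(1003/125) = 8
floor(1003/625) = 1
Total = 249

249 trailing zeros


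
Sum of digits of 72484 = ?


7 + 2 + 4 + 8 + 4 = 25


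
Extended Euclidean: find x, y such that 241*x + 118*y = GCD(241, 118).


Tabular extended Euclidean (each row: r = 241*s + 118*t):
r=241, s=1, t=0
r=118, s=0, t=1
q=2: r=5, s=1, t=-2   [241*(1) + 118*(-2) = 5]
q=23: r=3, s=-23, t=47   [241*(-23) + 118*(47) = 3]
q=1: r=2, s=24, t=-49   [241*(24) + 118*(-49) = 2]
q=1: r=1, s=-47, t=96   [241*(-47) + 118*(96) = 1]
q=2: r=0, s=118, t=-241   [241*(118) + 118*(-241) = 0]
GCD = 1; from the row with r=1: x=-47, y=96
Check: 241*(-47) + 118*(96) = -11327 + 11328 = 1

GCD = 1, x = -47, y = 96


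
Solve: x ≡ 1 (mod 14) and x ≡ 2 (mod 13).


M = 14*13 = 182
M1 = M/14 = 13, M2 = M/13 = 14
M1^(-1) mod 14 = 13, M2^(-1) mod 13 = 1
x = 1*13*13 + 2*14*1 = 197
197 mod 182 = 15
Check: 15 mod 14 = 1 ✓, 15 mod 13 = 2 ✓

x ≡ 15 (mod 182)


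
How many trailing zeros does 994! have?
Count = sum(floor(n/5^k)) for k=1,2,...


floor(994/5) = 198
floor(994/25) = 39
floor(994/125) = 7
floor(994/625) = 1
Total = 245

245 trailing zeros


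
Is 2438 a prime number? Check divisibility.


2438 / 2 = 1219 (exact division)
2438 is NOT prime.

No, 2438 is not prime


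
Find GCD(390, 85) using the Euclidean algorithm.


390 = 4 * 85 + 50
85 = 1 * 50 + 35
50 = 1 * 35 + 15
35 = 2 * 15 + 5
15 = 3 * 5 + 0
GCD = 5


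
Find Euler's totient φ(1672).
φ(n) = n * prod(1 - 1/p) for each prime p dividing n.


1672 = 2^3 × 11 × 19
Prime factors: 2, 11, 19
φ(1672) = 1672 × (1-1/2) × (1-1/11) × (1-1/19)
= 1672 × 1/2 × 10/11 × 18/19 = 720

φ(1672) = 720


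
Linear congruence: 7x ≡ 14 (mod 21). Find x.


GCD(7, 21) = 7 divides 14
Divide: 1x ≡ 2 (mod 3)
x ≡ 2 (mod 3)


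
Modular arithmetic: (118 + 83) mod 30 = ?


118 + 83 = 201
201 mod 30 = 21


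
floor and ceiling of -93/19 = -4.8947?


-93/19 = -4.8947
floor = -5
ceil = -4

floor = -5, ceil = -4


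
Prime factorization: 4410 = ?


4410 / 2 = 2205
2205 / 3 = 735
735 / 3 = 245
245 / 5 = 49
49 / 7 = 7
7 / 7 = 1
4410 = 2 × 3^2 × 5 × 7^2


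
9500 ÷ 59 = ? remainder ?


9500 = 59 * 161 + 1
Check: 9499 + 1 = 9500

q = 161, r = 1


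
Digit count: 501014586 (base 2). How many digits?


501014586 in base 2 = 11101110111001110000000111010
Number of digits = 29

29 digits (base 2)


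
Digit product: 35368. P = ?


3 × 5 × 3 × 6 × 8 = 2160


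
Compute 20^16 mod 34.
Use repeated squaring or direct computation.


20^1 mod 34 = 20
20^2 mod 34 = 26
20^3 mod 34 = 10
20^4 mod 34 = 30
20^5 mod 34 = 22
20^6 mod 34 = 32
20^7 mod 34 = 28
20^8 mod 34 = 16
20^9 mod 34 = 14
20^10 mod 34 = 8
20^11 mod 34 = 24
20^12 mod 34 = 4
20^13 mod 34 = 12
20^14 mod 34 = 2
20^15 mod 34 = 6
20^16 mod 34 = 18


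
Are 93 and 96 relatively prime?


Euclidean algorithm:
96 = 1 * 93 + 3
93 = 31 * 3 + 0
GCD(93, 96) = 3

No, not coprime (GCD = 3)


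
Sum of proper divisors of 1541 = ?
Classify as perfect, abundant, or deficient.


Proper divisors: 1, 23, 67
Sum = 1 + 23 + 67 = 91
91 < 1541 → deficient

s(1541) = 91 (deficient)


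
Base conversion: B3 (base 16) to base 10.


B3 (base 16) = 179 (decimal)
179 (decimal) = 179 (base 10)


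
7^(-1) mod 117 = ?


Use the extended Euclidean algorithm on (117, 7); each row r = 117*s + 7*t:
r=117, s=1, t=0
r=7, s=0, t=1
q=16: r=5, s=1, t=-16   [117*(1) + 7*(-16) = 5]
q=1: r=2, s=-1, t=17   [117*(-1) + 7*(17) = 2]
q=2: r=1, s=3, t=-50   [117*(3) + 7*(-50) = 1]
q=2: r=0, s=-7, t=117   [117*(-7) + 7*(117) = 0]
GCD = 1 with t = -50, so 7*(-50) ≡ 1 (mod 117)
Inverse = -50 mod 117 = 67
Check: 7 * 67 = 469 ≡ 1 (mod 117)

7^(-1) ≡ 67 (mod 117)


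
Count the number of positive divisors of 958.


958 = 2^1 × 479^1
d(958) = (1+1) × (1+1) = 4

4 divisors


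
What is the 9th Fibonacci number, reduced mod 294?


F(k) mod 294 for k=1..9:
1, 1, 2, 3, 5, 8, 13, 21, 34
F(9) mod 294 = 34


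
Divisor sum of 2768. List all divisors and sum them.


Divisors of 2768: 1, 2, 4, 8, 16, 173, 346, 692, 1384, 2768
Sum = 1 + 2 + 4 + 8 + 16 + 173 + 346 + 692 + 1384 + 2768 = 5394

σ(2768) = 5394


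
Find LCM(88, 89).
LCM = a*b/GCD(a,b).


GCD(88, 89) = 1
LCM = 88*89/1 = 7832/1 = 7832

LCM = 7832


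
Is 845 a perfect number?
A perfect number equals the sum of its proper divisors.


Proper divisors of 845: 1, 5, 13, 65, 169
Sum = 1 + 5 + 13 + 65 + 169 = 253

No, 845 is not perfect (253 ≠ 845)


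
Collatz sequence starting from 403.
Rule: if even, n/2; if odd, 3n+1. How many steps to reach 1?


403 → 1210 → 605 → 1816 → 908 → 454 → 227 → 682 → 341 → 1024 → 512 → 256 → 128 → 64 → 32 → 16 → 8 → 4 → 2 → 1
Total steps = 19

19 steps


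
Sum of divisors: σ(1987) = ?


Divisors of 1987: 1, 1987
Sum = 1 + 1987 = 1988

σ(1987) = 1988


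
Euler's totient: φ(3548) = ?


3548 = 2^2 × 887
Prime factors: 2, 887
φ(3548) = 3548 × (1-1/2) × (1-1/887)
= 3548 × 1/2 × 886/887 = 1772

φ(3548) = 1772


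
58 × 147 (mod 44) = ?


58 × 147 = 8526
8526 mod 44 = 34


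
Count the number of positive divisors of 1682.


1682 = 2^1 × 29^2
d(1682) = (1+1) × (2+1) = 6

6 divisors


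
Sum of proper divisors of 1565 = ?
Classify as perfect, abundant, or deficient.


Proper divisors: 1, 5, 313
Sum = 1 + 5 + 313 = 319
319 < 1565 → deficient

s(1565) = 319 (deficient)


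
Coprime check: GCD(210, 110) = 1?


Euclidean algorithm:
210 = 1 * 110 + 100
110 = 1 * 100 + 10
100 = 10 * 10 + 0
GCD(210, 110) = 10

No, not coprime (GCD = 10)


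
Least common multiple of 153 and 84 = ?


GCD(153, 84) = 3
LCM = 153*84/3 = 12852/3 = 4284

LCM = 4284


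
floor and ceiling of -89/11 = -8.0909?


-89/11 = -8.0909
floor = -9
ceil = -8

floor = -9, ceil = -8


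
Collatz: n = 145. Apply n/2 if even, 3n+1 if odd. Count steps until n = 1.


145 → 436 → 218 → 109 → 328 → 164 → 82 → 41 → 124 → 62 → 31 → 94 → 47 → 142 → 71 → 214 → 107 → 322 → 161 → 484 → 242 → 121 → 364 → 182 → 91 → 274 → 137 → 412 → 206 → 103 → 310 → 155 → 466 → 233 → 700 → 350 → 175 → 526 → 263 → 790 → 395 → 1186 → 593 → 1780 → 890 → 445 → 1336 → 668 → 334 → 167 → 502 → 251 → 754 → 377 → 1132 → 566 → 283 → 850 → 425 → 1276 → 638 → 319 → 958 → 479 → 1438 → 719 → 2158 → 1079 → 3238 → 1619 → 4858 → 2429 → 7288 → 3644 → 1822 → 911 → 2734 → 1367 → 4102 → 2051 → 6154 → 3077 → 9232 → 4616 → 2308 → 1154 → 577 → 1732 → 866 → 433 → 1300 → 650 → 325 → 976 → 488 → 244 → 122 → 61 → 184 → 92 → 46 → 23 → 70 → 35 → 106 → 53 → 160 → 80 → 40 → 20 → 10 → 5 → 16 → 8 → 4 → 2 → 1
Total steps = 116

116 steps


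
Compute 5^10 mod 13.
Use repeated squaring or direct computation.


5^1 mod 13 = 5
5^2 mod 13 = 12
5^3 mod 13 = 8
5^4 mod 13 = 1
5^5 mod 13 = 5
5^6 mod 13 = 12
5^7 mod 13 = 8
5^8 mod 13 = 1
5^9 mod 13 = 5
5^10 mod 13 = 12


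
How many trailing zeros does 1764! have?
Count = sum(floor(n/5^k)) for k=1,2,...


floor(1764/5) = 352
floor(1764/25) = 70
floor(1764/125) = 14
floor(1764/625) = 2
Total = 438

438 trailing zeros


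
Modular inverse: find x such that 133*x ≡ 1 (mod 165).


Use the extended Euclidean algorithm on (165, 133); each row r = 165*s + 133*t:
r=165, s=1, t=0
r=133, s=0, t=1
q=1: r=32, s=1, t=-1   [165*(1) + 133*(-1) = 32]
q=4: r=5, s=-4, t=5   [165*(-4) + 133*(5) = 5]
q=6: r=2, s=25, t=-31   [165*(25) + 133*(-31) = 2]
q=2: r=1, s=-54, t=67   [165*(-54) + 133*(67) = 1]
q=2: r=0, s=133, t=-165   [165*(133) + 133*(-165) = 0]
GCD = 1 with t = 67, so 133*(67) ≡ 1 (mod 165)
Inverse = 67 mod 165 = 67
Check: 133 * 67 = 8911 ≡ 1 (mod 165)

133^(-1) ≡ 67 (mod 165)


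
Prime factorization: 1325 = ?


1325 / 5 = 265
265 / 5 = 53
53 / 53 = 1
1325 = 5^2 × 53


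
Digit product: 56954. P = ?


5 × 6 × 9 × 5 × 4 = 5400


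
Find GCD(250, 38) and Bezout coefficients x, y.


Tabular extended Euclidean (each row: r = 250*s + 38*t):
r=250, s=1, t=0
r=38, s=0, t=1
q=6: r=22, s=1, t=-6   [250*(1) + 38*(-6) = 22]
q=1: r=16, s=-1, t=7   [250*(-1) + 38*(7) = 16]
q=1: r=6, s=2, t=-13   [250*(2) + 38*(-13) = 6]
q=2: r=4, s=-5, t=33   [250*(-5) + 38*(33) = 4]
q=1: r=2, s=7, t=-46   [250*(7) + 38*(-46) = 2]
q=2: r=0, s=-19, t=125   [250*(-19) + 38*(125) = 0]
GCD = 2; from the row with r=2: x=7, y=-46
Check: 250*(7) + 38*(-46) = 1750 - 1748 = 2

GCD = 2, x = 7, y = -46


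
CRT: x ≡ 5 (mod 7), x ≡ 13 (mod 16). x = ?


M = 7*16 = 112
M1 = M/7 = 16, M2 = M/16 = 7
M1^(-1) mod 7 = 4, M2^(-1) mod 16 = 7
x = 5*16*4 + 13*7*7 = 957
957 mod 112 = 61
Check: 61 mod 7 = 5 ✓, 61 mod 16 = 13 ✓

x ≡ 61 (mod 112)
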